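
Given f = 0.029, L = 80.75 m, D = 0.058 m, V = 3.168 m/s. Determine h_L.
Formula: h_L = f \frac{L}{D} \frac{V^2}{2g}
h_L = 0.029·(80.75/0.058)·3.168²/(2·9.81) = 20.65 m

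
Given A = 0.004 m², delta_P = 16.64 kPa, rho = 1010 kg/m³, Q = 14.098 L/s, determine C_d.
Formula: Q = C_d A \sqrt{\frac{2 \Delta P}{\rho}}
Substituting knowns: 14.098 = C_d·0.004·√(2·(16.64·1000)/1010)·1000
Solving for C_d: C_d = (14.098/1000)/(0.004·√(2·(16.64·1000)/1010)) = 0.614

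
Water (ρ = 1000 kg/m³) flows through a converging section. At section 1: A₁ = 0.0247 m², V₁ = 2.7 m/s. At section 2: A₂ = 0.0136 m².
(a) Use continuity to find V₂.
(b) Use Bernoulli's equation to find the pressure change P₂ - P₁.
(a) Continuity: A₁V₁=A₂V₂ -> V₂=A₁V₁/A₂=0.0247*2.7/0.0136=4.90 m/s
(b) Bernoulli: P₂-P₁=0.5*rho*(V₁^2-V₂^2)/1000=0.5*1000*(2.7^2-4.90^2)/1000=-8.36 kPa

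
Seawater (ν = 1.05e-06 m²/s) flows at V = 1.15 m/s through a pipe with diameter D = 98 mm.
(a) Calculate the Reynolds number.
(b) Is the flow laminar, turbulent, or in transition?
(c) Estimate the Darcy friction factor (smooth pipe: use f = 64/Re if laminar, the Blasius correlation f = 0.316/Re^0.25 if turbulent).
(a) Re = V·D/ν = 1.15·0.098/1.05e-06 = 107330
(b) Flow regime: turbulent (Re > 4000)
(c) Friction factor: f = 0.316/Re^0.25 = 0.316/107330^0.25 = 0.01746 (Blasius is strictly valid for Re ≲ 1e5; used here as the smooth-pipe estimate the problem specifies)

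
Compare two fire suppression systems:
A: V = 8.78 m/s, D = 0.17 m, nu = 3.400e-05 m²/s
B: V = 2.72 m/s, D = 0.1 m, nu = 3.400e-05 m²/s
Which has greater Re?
Re(A) = 43900, Re(B) = 8000. Answer: A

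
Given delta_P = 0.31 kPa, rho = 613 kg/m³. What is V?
Formula: V = \sqrt{\frac{2 \Delta P}{\rho}}
V = √(2·(0.31·1000)/613) = 1.006 m/s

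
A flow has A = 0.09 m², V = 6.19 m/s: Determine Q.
Formula: Q = A V
Q = 0.09·6.19·1000 = 557.1 L/s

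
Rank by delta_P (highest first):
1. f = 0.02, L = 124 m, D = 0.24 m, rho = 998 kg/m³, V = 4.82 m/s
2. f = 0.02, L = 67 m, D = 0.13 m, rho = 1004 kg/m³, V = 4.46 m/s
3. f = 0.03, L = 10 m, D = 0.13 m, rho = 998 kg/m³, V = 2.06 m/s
Case 1: delta_P = 119.8 kPa
Case 2: delta_P = 102.9 kPa
Case 3: delta_P = 4.887 kPa
Ranking (highest first): 1, 2, 3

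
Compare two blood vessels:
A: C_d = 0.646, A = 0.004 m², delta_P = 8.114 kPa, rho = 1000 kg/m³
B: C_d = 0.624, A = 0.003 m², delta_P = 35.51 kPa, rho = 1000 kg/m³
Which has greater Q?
Q(A) = 10.41 L/s, Q(B) = 15.78 L/s. Answer: B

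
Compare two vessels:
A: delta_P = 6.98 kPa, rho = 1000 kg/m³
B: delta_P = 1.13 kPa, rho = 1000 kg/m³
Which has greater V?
V(A) = 3.736 m/s, V(B) = 1.503 m/s. Answer: A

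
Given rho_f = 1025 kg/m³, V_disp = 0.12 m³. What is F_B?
Formula: F_B = \rho_f g V_{disp}
F_B = 1025·9.81·0.12 = 1207 N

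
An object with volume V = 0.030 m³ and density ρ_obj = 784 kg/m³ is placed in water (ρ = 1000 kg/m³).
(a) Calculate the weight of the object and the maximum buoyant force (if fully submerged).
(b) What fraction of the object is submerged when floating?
(a) W=rho_obj*g*V=784*9.81*0.030=230.7 N; F_B(max)=rho*g*V=1000*9.81*0.030=294.3 N
(b) Floating fraction=rho_obj/rho=784/1000=0.784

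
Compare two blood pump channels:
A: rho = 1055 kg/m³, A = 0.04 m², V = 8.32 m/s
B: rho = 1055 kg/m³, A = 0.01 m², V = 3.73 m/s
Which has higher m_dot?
m_dot(A) = 351.1 kg/s, m_dot(B) = 39.35 kg/s. Answer: A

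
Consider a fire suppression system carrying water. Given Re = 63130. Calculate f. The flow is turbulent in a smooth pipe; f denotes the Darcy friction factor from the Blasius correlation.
Formula: f = \frac{0.316}{Re^{0.25}}
f = 0.316/63130^0.25 = 0.01994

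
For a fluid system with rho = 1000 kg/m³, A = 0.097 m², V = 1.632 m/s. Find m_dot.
Formula: \dot{m} = \rho A V
m_dot = 1000·0.097·1.632 = 158.3 kg/s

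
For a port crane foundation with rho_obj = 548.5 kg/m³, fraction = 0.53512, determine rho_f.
Formula: f_{sub} = \frac{\rho_{obj}}{\rho_f}
Substituting knowns: 0.53512 = 548.5/rho_f
Solving for rho_f: rho_f = 548.5/0.53512 = 1025 kg/m³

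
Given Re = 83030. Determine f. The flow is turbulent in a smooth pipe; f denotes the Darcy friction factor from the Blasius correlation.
Formula: f = \frac{0.316}{Re^{0.25}}
f = 0.316/83030^0.25 = 0.01862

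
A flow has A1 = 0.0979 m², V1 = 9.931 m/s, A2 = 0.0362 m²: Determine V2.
Formula: V_2 = \frac{A_1 V_1}{A_2}
V2 = 0.0979·9.931/0.0362 = 26.86 m/s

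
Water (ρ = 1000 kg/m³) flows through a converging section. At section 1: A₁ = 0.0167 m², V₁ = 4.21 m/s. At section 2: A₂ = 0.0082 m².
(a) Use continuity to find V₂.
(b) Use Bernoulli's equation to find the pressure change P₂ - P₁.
(a) Continuity: A₁V₁=A₂V₂ -> V₂=A₁V₁/A₂=0.0167*4.21/0.0082=8.57 m/s
(b) Bernoulli: P₂-P₁=0.5*rho*(V₁^2-V₂^2)/1000=0.5*1000*(4.21^2-8.57^2)/1000=-27.86 kPa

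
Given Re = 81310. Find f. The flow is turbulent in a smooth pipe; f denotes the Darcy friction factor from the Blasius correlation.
Formula: f = \frac{0.316}{Re^{0.25}}
f = 0.316/81310^0.25 = 0.01871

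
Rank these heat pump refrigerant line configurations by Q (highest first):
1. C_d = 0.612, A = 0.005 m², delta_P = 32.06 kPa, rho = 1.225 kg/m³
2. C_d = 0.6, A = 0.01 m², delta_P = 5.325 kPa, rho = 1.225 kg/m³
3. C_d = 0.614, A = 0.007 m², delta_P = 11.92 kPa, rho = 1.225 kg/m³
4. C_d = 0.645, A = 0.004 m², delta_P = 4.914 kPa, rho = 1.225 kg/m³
Case 1: Q = 700.1 L/s
Case 2: Q = 559.4 L/s
Case 3: Q = 599.6 L/s
Case 4: Q = 231.1 L/s
Ranking (highest first): 1, 3, 2, 4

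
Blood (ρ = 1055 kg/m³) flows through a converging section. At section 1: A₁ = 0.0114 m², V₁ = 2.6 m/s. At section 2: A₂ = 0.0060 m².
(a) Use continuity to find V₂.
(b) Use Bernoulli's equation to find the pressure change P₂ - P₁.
(a) Continuity: A₁V₁=A₂V₂ -> V₂=A₁V₁/A₂=0.0114*2.6/0.0060=4.94 m/s
(b) Bernoulli: P₂-P₁=0.5*rho*(V₁^2-V₂^2)/1000=0.5*1055*(2.6^2-4.94^2)/1000=-9.307 kPa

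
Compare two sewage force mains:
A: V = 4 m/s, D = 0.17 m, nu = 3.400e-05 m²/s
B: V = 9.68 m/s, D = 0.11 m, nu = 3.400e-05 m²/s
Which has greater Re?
Re(A) = 20000, Re(B) = 31318. Answer: B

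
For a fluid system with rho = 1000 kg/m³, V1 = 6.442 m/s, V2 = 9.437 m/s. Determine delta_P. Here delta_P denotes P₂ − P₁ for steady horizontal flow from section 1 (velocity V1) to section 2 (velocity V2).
Formula: \Delta P = \frac{1}{2} \rho (V_1^2 - V_2^2)
delta_P = 0.5·1000·(6.442² − 9.437²)/1000 = -23.78 kPa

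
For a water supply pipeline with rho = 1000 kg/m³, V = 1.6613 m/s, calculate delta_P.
Formula: V = \sqrt{\frac{2 \Delta P}{\rho}}
Substituting knowns: 1.6613 = √(2·(delta_P·1000)/1000)
Solving for delta_P: delta_P = 1.6613²·1000/2/1000 = 1.38 kPa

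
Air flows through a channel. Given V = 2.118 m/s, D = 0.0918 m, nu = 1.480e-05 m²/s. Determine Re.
Formula: Re = \frac{V D}{\nu}
Re = 2.118·0.0918/1.480e-05 = 13137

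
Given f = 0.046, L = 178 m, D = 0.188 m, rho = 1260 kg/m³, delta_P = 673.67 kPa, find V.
Formula: \Delta P = f \frac{L}{D} \frac{\rho V^2}{2}
Substituting knowns: 673.67 = 0.046·(178/0.188)·0.5·1260·V²/1000
Solving for V: V = √((673.67·1000)/(0.046·(178/0.188)·0.5·1260)) = 4.955 m/s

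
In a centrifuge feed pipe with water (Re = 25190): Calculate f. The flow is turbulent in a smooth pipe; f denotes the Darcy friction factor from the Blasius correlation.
Formula: f = \frac{0.316}{Re^{0.25}}
f = 0.316/25190^0.25 = 0.02508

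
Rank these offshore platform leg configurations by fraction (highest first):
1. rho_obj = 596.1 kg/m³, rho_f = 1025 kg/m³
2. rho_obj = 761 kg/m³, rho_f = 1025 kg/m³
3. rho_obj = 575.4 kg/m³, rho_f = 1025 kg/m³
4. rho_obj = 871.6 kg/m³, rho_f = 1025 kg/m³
Case 1: fraction = 0.5816
Case 2: fraction = 0.7424
Case 3: fraction = 0.5614
Case 4: fraction = 0.8503
Ranking (highest first): 4, 2, 1, 3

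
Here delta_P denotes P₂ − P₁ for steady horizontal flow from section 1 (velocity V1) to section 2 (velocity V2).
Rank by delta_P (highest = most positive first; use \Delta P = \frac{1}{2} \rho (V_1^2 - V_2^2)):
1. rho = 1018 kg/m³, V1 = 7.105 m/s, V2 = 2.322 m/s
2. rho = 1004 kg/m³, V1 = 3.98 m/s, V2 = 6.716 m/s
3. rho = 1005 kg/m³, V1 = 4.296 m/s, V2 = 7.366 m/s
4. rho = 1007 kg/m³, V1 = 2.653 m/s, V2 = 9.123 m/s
Case 1: delta_P = 22.95 kPa
Case 2: delta_P = -14.69 kPa
Case 3: delta_P = -17.99 kPa
Case 4: delta_P = -38.36 kPa
Ranking (highest first): 1, 2, 3, 4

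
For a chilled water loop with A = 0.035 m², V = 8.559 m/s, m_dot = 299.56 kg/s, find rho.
Formula: \dot{m} = \rho A V
Substituting knowns: 299.56 = rho·0.035·8.559
Solving for rho: rho = 299.56/(0.035·8.559) = 1000 kg/m³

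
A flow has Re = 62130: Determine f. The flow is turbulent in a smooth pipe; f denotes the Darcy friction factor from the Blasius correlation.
Formula: f = \frac{0.316}{Re^{0.25}}
f = 0.316/62130^0.25 = 0.02002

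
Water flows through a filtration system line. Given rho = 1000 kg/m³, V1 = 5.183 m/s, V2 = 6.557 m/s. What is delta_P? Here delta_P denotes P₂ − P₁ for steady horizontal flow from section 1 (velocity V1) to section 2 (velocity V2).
Formula: \Delta P = \frac{1}{2} \rho (V_1^2 - V_2^2)
delta_P = 0.5·1000·(5.183² − 6.557²)/1000 = -8.065 kPa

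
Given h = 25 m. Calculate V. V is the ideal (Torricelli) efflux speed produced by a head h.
Formula: V = \sqrt{2 g h}
V = √(2·9.81·25) = 22.15 m/s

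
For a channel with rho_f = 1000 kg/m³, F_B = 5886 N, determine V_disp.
Formula: F_B = \rho_f g V_{disp}
Substituting knowns: 5886 = 1000·9.81·V_disp
Solving for V_disp: V_disp = 5886/(1000·9.81) = 0.6 m³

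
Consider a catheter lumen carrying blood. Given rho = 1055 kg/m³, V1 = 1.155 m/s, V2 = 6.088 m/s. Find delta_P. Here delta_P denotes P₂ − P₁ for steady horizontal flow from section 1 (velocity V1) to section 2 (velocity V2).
Formula: \Delta P = \frac{1}{2} \rho (V_1^2 - V_2^2)
delta_P = 0.5·1055·(1.155² − 6.088²)/1000 = -18.85 kPa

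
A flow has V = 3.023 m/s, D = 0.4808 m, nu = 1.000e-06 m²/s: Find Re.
Formula: Re = \frac{V D}{\nu}
Re = 3.023·0.4808/1.000e-06 = 1.453e+06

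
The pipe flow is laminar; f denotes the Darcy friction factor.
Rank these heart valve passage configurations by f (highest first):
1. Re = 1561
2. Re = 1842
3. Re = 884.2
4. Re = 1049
Case 1: f = 0.041
Case 2: f = 0.03474
Case 3: f = 0.07238
Case 4: f = 0.06101
Ranking (highest first): 3, 4, 1, 2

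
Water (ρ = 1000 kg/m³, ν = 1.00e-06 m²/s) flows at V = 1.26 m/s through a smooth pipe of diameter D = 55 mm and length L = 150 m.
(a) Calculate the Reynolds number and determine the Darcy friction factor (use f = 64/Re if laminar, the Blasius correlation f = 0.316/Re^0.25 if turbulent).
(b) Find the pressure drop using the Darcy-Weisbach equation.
(a) Re = V·D/ν = 1.26·0.055/1.00e-06 = 69300 → turbulent (Re > 4000); f = 0.316/Re^0.25 = 0.316/69300^0.25 = 0.019476
(b) Darcy-Weisbach: ΔP = f·(L/D)·½ρV²/1000 = 0.019476·(150/0.055)·½·1000·1.26²/1000 = 42.16 kPa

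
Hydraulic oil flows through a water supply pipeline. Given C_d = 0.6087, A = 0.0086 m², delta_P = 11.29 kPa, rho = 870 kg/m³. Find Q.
Formula: Q = C_d A \sqrt{\frac{2 \Delta P}{\rho}}
Q = 0.6087·0.0086·√(2·(11.29·1000)/870)·1000 = 26.67 L/s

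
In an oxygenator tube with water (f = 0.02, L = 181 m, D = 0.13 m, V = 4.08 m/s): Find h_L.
Formula: h_L = f \frac{L}{D} \frac{V^2}{2g}
h_L = 0.02·(181/0.13)·4.08²/(2·9.81) = 23.63 m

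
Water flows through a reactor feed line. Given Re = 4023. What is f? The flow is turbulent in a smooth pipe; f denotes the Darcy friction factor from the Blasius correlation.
Formula: f = \frac{0.316}{Re^{0.25}}
f = 0.316/4023^0.25 = 0.03968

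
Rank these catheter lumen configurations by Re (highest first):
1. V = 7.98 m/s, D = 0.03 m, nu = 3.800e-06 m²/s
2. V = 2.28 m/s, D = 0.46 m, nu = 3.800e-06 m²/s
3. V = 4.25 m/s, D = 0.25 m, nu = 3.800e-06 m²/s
Case 1: Re = 63000
Case 2: Re = 276000
Case 3: Re = 279605
Ranking (highest first): 3, 2, 1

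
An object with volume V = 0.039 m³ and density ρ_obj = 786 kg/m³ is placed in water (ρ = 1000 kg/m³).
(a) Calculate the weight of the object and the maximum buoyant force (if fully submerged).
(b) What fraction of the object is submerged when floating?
(a) W=rho_obj*g*V=786*9.81*0.039=300.7 N; F_B(max)=rho*g*V=1000*9.81*0.039=382.6 N
(b) Floating fraction=rho_obj/rho=786/1000=0.786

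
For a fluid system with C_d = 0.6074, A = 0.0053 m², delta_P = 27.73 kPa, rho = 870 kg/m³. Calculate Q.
Formula: Q = C_d A \sqrt{\frac{2 \Delta P}{\rho}}
Q = 0.6074·0.0053·√(2·(27.73·1000)/870)·1000 = 25.7 L/s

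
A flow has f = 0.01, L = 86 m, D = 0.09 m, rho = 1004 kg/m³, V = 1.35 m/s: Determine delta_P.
Formula: \Delta P = f \frac{L}{D} \frac{\rho V^2}{2}
delta_P = 0.01·(86/0.09)·0.5·1004·1.35²/1000 = 8.742 kPa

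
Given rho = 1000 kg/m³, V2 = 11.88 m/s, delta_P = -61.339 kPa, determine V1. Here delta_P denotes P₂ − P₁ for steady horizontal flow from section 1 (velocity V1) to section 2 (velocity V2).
Formula: \Delta P = \frac{1}{2} \rho (V_1^2 - V_2^2)
Substituting knowns: -61.339 = 0.5·1000·(V1² − 11.88²)/1000
Solving for V1: V1 = √(11.88² + 2·(-61.339·1000)/1000) = 4.296 m/s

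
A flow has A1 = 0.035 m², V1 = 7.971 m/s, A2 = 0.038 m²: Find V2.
Formula: V_2 = \frac{A_1 V_1}{A_2}
V2 = 0.035·7.971/0.038 = 7.342 m/s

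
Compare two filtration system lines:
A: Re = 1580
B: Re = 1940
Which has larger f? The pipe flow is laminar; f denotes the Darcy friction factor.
f(A) = 0.04051, f(B) = 0.03299. Answer: A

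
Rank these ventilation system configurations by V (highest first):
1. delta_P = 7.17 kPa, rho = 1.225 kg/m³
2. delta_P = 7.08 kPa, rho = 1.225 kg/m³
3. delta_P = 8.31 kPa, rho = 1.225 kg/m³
Case 1: V = 108.2 m/s
Case 2: V = 107.5 m/s
Case 3: V = 116.5 m/s
Ranking (highest first): 3, 1, 2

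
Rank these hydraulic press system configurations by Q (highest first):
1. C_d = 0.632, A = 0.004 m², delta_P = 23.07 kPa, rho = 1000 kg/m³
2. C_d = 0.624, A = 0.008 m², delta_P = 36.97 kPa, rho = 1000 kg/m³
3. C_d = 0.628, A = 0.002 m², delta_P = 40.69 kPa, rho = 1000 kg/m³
Case 1: Q = 17.17 L/s
Case 2: Q = 42.93 L/s
Case 3: Q = 11.33 L/s
Ranking (highest first): 2, 1, 3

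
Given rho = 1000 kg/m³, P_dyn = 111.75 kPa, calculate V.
Formula: P_{dyn} = \frac{1}{2} \rho V^2
Substituting knowns: 111.75 = 0.5·1000·V²/1000
Solving for V: V = √(2·(111.75·1000)/1000) = 14.95 m/s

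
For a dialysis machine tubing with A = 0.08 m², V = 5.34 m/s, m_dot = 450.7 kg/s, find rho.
Formula: \dot{m} = \rho A V
Substituting knowns: 450.7 = rho·0.08·5.34
Solving for rho: rho = 450.7/(0.08·5.34) = 1055 kg/m³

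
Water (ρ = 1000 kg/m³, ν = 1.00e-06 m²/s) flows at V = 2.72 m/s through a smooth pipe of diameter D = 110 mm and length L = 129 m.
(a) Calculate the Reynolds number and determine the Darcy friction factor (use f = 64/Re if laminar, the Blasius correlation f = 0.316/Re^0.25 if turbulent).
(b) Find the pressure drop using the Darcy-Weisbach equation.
(a) Re = V·D/ν = 2.72·0.11/1.00e-06 = 299200 → turbulent (Re > 4000); f = 0.316/Re^0.25 = 0.316/299200^0.25 = 0.013511 (Blasius is strictly valid for Re ≲ 1e5; used here as the smooth-pipe estimate the problem specifies)
(b) Darcy-Weisbach: ΔP = f·(L/D)·½ρV²/1000 = 0.013511·(129/0.110)·½·1000·2.72²/1000 = 58.61 kPa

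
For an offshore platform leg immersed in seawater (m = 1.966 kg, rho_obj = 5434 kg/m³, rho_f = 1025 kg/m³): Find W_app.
Formula: W_{app} = mg\left(1 - \frac{\rho_f}{\rho_{obj}}\right)
W_app = 1.966·9.81·(1 − 1025/5434) = 15.65 N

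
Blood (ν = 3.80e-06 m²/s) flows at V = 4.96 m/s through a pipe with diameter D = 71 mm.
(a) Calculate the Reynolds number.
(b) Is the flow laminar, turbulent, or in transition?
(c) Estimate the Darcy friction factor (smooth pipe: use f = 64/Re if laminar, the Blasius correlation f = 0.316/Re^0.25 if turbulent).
(a) Re = V·D/ν = 4.96·0.071/3.80e-06 = 92674
(b) Flow regime: turbulent (Re > 4000)
(c) Friction factor: f = 0.316/Re^0.25 = 0.316/92674^0.25 = 0.01811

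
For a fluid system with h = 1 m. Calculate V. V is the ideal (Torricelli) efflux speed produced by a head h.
Formula: V = \sqrt{2 g h}
V = √(2·9.81·1) = 4.429 m/s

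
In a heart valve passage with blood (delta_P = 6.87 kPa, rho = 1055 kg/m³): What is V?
Formula: V = \sqrt{\frac{2 \Delta P}{\rho}}
V = √(2·(6.87·1000)/1055) = 3.609 m/s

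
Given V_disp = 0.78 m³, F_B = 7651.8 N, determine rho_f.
Formula: F_B = \rho_f g V_{disp}
Substituting knowns: 7651.8 = rho_f·9.81·0.78
Solving for rho_f: rho_f = 7651.8/(9.81·0.78) = 1000 kg/m³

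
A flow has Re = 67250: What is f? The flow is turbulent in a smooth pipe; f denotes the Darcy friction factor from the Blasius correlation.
Formula: f = \frac{0.316}{Re^{0.25}}
f = 0.316/67250^0.25 = 0.01962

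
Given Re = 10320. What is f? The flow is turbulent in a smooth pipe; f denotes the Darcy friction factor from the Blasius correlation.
Formula: f = \frac{0.316}{Re^{0.25}}
f = 0.316/10320^0.25 = 0.03135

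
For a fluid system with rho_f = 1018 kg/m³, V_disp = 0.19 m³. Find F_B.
Formula: F_B = \rho_f g V_{disp}
F_B = 1018·9.81·0.19 = 1897 N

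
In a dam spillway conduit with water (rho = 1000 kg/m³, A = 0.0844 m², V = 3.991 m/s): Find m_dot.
Formula: \dot{m} = \rho A V
m_dot = 1000·0.0844·3.991 = 336.8 kg/s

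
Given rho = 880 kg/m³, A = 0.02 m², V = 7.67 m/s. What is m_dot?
Formula: \dot{m} = \rho A V
m_dot = 880·0.02·7.67 = 135 kg/s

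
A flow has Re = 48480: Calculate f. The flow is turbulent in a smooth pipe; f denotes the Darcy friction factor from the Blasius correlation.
Formula: f = \frac{0.316}{Re^{0.25}}
f = 0.316/48480^0.25 = 0.0213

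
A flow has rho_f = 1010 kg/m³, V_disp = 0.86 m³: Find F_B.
Formula: F_B = \rho_f g V_{disp}
F_B = 1010·9.81·0.86 = 8521 N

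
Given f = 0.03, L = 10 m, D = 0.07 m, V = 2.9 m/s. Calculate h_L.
Formula: h_L = f \frac{L}{D} \frac{V^2}{2g}
h_L = 0.03·(10/0.07)·2.9²/(2·9.81) = 1.837 m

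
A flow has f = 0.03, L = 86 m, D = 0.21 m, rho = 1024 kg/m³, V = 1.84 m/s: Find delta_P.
Formula: \Delta P = f \frac{L}{D} \frac{\rho V^2}{2}
delta_P = 0.03·(86/0.21)·0.5·1024·1.84²/1000 = 21.3 kPa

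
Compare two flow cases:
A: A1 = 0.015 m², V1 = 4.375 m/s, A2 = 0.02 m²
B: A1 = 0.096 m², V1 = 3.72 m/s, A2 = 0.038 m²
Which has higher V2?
V2(A) = 3.281 m/s, V2(B) = 9.398 m/s. Answer: B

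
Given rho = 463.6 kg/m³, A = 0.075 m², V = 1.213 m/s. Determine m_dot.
Formula: \dot{m} = \rho A V
m_dot = 463.6·0.075·1.213 = 42.18 kg/s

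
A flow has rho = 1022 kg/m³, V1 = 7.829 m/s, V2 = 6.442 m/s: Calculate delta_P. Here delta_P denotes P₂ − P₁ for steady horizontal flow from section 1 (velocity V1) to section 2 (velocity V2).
Formula: \Delta P = \frac{1}{2} \rho (V_1^2 - V_2^2)
delta_P = 0.5·1022·(7.829² − 6.442²)/1000 = 10.11 kPa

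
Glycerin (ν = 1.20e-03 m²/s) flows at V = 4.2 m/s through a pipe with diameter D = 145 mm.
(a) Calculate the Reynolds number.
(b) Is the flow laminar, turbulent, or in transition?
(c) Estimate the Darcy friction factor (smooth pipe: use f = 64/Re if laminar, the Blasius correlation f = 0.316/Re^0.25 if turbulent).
(a) Re = V·D/ν = 4.2·0.145/1.20e-03 = 507.5
(b) Flow regime: laminar (Re < 2300)
(c) Friction factor: f = 64/Re = 64/507.5 = 0.1261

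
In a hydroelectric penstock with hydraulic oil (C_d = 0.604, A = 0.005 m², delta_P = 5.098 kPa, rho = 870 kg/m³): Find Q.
Formula: Q = C_d A \sqrt{\frac{2 \Delta P}{\rho}}
Q = 0.604·0.005·√(2·(5.098·1000)/870)·1000 = 10.34 L/s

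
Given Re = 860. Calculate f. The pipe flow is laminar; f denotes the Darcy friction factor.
Formula: f = \frac{64}{Re}
f = 64/860 = 0.07442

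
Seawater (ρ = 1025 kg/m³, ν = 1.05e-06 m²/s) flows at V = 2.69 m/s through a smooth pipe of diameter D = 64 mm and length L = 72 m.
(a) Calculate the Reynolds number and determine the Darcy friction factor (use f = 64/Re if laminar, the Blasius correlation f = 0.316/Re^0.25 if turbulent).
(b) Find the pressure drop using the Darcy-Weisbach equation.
(a) Re = V·D/ν = 2.69·0.064/1.05e-06 = 163960 → turbulent (Re > 4000); f = 0.316/Re^0.25 = 0.316/163960^0.25 = 0.015704 (Blasius is strictly valid for Re ≲ 1e5; used here as the smooth-pipe estimate the problem specifies)
(b) Darcy-Weisbach: ΔP = f·(L/D)·½ρV²/1000 = 0.015704·(72/0.064)·½·1025·2.69²/1000 = 65.52 kPa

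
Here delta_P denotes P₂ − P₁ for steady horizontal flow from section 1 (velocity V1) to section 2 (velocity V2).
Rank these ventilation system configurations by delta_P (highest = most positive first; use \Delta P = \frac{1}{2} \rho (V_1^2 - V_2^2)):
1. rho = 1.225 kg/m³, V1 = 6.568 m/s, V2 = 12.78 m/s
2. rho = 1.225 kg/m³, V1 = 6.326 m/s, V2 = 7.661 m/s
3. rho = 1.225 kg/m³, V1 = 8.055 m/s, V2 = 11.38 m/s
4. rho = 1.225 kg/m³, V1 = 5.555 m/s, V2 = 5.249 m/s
Case 1: delta_P = -0.07362 kPa
Case 2: delta_P = -0.01144 kPa
Case 3: delta_P = -0.03958 kPa
Case 4: delta_P = 0.002025 kPa
Ranking (highest first): 4, 2, 3, 1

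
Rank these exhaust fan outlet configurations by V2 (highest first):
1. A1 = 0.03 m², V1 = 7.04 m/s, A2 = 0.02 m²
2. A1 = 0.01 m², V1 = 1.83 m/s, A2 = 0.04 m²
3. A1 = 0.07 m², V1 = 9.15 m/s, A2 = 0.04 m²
Case 1: V2 = 10.56 m/s
Case 2: V2 = 0.4575 m/s
Case 3: V2 = 16.01 m/s
Ranking (highest first): 3, 1, 2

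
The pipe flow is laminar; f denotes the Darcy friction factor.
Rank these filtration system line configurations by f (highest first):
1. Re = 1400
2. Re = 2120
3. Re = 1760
Case 1: f = 0.04571
Case 2: f = 0.03019
Case 3: f = 0.03636
Ranking (highest first): 1, 3, 2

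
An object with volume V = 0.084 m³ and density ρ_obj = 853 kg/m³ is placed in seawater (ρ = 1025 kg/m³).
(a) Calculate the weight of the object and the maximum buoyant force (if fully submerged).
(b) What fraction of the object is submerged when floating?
(a) W=rho_obj*g*V=853*9.81*0.084=702.9 N; F_B(max)=rho*g*V=1025*9.81*0.084=844.6 N
(b) Floating fraction=rho_obj/rho=853/1025=0.832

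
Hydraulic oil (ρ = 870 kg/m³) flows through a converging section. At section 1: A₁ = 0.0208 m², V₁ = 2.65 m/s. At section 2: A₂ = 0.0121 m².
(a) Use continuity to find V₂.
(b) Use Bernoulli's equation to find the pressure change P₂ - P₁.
(a) Continuity: A₁V₁=A₂V₂ -> V₂=A₁V₁/A₂=0.0208*2.65/0.0121=4.56 m/s
(b) Bernoulli: P₂-P₁=0.5*rho*(V₁^2-V₂^2)/1000=0.5*870*(2.65^2-4.56^2)/1000=-5.99 kPa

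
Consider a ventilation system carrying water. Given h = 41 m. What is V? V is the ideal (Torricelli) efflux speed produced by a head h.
Formula: V = \sqrt{2 g h}
V = √(2·9.81·41) = 28.36 m/s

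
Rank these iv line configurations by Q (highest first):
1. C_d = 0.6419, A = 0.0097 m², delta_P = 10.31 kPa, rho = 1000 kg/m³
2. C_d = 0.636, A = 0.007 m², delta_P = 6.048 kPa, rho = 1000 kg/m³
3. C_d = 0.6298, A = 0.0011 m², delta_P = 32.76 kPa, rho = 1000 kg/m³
Case 1: Q = 28.27 L/s
Case 2: Q = 15.48 L/s
Case 3: Q = 5.608 L/s
Ranking (highest first): 1, 2, 3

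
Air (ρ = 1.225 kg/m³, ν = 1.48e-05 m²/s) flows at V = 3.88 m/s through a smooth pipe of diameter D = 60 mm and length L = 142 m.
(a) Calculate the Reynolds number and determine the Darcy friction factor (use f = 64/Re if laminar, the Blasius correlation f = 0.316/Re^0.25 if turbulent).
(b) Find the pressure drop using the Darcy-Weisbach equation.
(a) Re = V·D/ν = 3.88·0.06/1.48e-05 = 15730 → turbulent (Re > 4000); f = 0.316/Re^0.25 = 0.316/15730^0.25 = 0.028217
(b) Darcy-Weisbach: ΔP = f·(L/D)·½ρV²/1000 = 0.028217·(142/0.060)·½·1.225·3.88²/1000 = 0.6158 kPa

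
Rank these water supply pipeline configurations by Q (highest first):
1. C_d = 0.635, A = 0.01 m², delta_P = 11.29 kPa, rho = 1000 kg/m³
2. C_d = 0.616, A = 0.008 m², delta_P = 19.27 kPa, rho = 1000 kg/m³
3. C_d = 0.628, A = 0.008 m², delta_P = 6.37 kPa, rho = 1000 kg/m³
Case 1: Q = 30.17 L/s
Case 2: Q = 30.59 L/s
Case 3: Q = 17.93 L/s
Ranking (highest first): 2, 1, 3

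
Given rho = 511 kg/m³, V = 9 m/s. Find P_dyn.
Formula: P_{dyn} = \frac{1}{2} \rho V^2
P_dyn = 0.5·511·9²/1000 = 20.7 kPa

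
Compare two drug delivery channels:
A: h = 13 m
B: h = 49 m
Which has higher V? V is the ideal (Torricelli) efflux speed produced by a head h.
V(A) = 15.97 m/s, V(B) = 31.01 m/s. Answer: B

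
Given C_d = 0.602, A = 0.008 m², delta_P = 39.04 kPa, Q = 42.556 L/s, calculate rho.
Formula: Q = C_d A \sqrt{\frac{2 \Delta P}{\rho}}
Substituting knowns: 42.556 = 0.602·0.008·√(2·(39.04·1000)/rho)·1000
Solving for rho: rho = 2·(39.04·1000)/((42.556/1000)/(0.602·0.008))² = 1000 kg/m³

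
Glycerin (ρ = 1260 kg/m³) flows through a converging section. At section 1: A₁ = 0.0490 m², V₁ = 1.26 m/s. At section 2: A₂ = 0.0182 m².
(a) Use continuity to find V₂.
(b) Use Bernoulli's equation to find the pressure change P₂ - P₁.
(a) Continuity: A₁V₁=A₂V₂ -> V₂=A₁V₁/A₂=0.0490*1.26/0.0182=3.39 m/s
(b) Bernoulli: P₂-P₁=0.5*rho*(V₁^2-V₂^2)/1000=0.5*1260*(1.26^2-3.39^2)/1000=-6.24 kPa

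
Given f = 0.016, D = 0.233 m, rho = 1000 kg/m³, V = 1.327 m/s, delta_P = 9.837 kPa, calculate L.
Formula: \Delta P = f \frac{L}{D} \frac{\rho V^2}{2}
Substituting knowns: 9.837 = 0.016·(L/0.233)·0.5·1000·1.327²/1000
Solving for L: L = (9.837·1000)·0.233/(0.016·0.5·1000·1.327²) = 162.7 m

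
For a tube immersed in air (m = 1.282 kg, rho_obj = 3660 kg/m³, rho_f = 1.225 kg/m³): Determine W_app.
Formula: W_{app} = mg\left(1 - \frac{\rho_f}{\rho_{obj}}\right)
W_app = 1.282·9.81·(1 − 1.225/3660) = 12.57 N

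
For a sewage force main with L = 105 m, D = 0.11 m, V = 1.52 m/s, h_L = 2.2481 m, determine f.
Formula: h_L = f \frac{L}{D} \frac{V^2}{2g}
Substituting knowns: 2.2481 = f·(105/0.11)·1.52²/(2·9.81)
Solving for f: f = 2.2481·2·9.81/((105/0.11)·1.52²) = 0.02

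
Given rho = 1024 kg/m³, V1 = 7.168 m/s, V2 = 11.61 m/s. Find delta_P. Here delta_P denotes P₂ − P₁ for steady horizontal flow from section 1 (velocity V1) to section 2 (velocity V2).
Formula: \Delta P = \frac{1}{2} \rho (V_1^2 - V_2^2)
delta_P = 0.5·1024·(7.168² − 11.61²)/1000 = -42.71 kPa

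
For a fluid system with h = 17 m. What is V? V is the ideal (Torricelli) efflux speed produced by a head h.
Formula: V = \sqrt{2 g h}
V = √(2·9.81·17) = 18.26 m/s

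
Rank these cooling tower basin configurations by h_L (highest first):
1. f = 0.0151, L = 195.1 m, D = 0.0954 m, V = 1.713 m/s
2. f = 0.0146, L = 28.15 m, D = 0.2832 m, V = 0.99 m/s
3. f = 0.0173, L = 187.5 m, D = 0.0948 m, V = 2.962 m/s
Case 1: h_L = 4.619 m
Case 2: h_L = 0.0725 m
Case 3: h_L = 15.3 m
Ranking (highest first): 3, 1, 2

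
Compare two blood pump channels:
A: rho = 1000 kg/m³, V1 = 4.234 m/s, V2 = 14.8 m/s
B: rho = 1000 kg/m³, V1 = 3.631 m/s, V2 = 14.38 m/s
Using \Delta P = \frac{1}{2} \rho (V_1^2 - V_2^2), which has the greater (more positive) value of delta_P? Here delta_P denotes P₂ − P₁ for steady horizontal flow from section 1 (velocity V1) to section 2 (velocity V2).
delta_P(A) = -100.6 kPa, delta_P(B) = -96.8 kPa. Answer: B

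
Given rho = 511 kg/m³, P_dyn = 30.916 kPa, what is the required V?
Formula: P_{dyn} = \frac{1}{2} \rho V^2
Substituting knowns: 30.916 = 0.5·511·V²/1000
Solving for V: V = √(2·(30.916·1000)/511) = 11 m/s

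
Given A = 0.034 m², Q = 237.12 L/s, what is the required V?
Formula: Q = A V
Substituting knowns: 237.12 = 0.034·V·1000
Solving for V: V = (237.12/1000)/0.034 = 6.974 m/s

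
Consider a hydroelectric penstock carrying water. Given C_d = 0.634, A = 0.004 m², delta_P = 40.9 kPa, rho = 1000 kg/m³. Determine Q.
Formula: Q = C_d A \sqrt{\frac{2 \Delta P}{\rho}}
Q = 0.634·0.004·√(2·(40.9·1000)/1000)·1000 = 22.94 L/s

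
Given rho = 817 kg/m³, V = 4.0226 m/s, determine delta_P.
Formula: V = \sqrt{\frac{2 \Delta P}{\rho}}
Substituting knowns: 4.0226 = √(2·(delta_P·1000)/817)
Solving for delta_P: delta_P = 4.0226²·817/2/1000 = 6.61 kPa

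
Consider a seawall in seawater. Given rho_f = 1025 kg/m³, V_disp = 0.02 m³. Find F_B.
Formula: F_B = \rho_f g V_{disp}
F_B = 1025·9.81·0.02 = 201.1 N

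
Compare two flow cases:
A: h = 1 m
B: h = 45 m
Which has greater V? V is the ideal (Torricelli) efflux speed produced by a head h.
V(A) = 4.429 m/s, V(B) = 29.71 m/s. Answer: B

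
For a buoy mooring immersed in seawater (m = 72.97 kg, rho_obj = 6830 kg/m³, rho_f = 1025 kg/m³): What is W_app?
Formula: W_{app} = mg\left(1 - \frac{\rho_f}{\rho_{obj}}\right)
W_app = 72.97·9.81·(1 − 1025/6830) = 608.4 N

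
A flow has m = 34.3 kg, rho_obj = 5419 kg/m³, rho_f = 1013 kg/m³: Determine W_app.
Formula: W_{app} = mg\left(1 - \frac{\rho_f}{\rho_{obj}}\right)
W_app = 34.3·9.81·(1 − 1013/5419) = 273.6 N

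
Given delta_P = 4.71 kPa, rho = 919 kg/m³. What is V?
Formula: V = \sqrt{\frac{2 \Delta P}{\rho}}
V = √(2·(4.71·1000)/919) = 3.202 m/s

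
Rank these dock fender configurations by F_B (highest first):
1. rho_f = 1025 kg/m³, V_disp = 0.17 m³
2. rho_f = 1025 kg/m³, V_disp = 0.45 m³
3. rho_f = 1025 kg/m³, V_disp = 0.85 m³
Case 1: F_B = 1709 N
Case 2: F_B = 4525 N
Case 3: F_B = 8547 N
Ranking (highest first): 3, 2, 1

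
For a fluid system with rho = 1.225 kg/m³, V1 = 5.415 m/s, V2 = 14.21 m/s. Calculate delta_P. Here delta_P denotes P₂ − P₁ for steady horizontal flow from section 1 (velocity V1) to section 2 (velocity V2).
Formula: \Delta P = \frac{1}{2} \rho (V_1^2 - V_2^2)
delta_P = 0.5·1.225·(5.415² − 14.21²)/1000 = -0.1057 kPa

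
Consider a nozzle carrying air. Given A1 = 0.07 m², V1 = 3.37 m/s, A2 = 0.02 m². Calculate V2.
Formula: V_2 = \frac{A_1 V_1}{A_2}
V2 = 0.07·3.37/0.02 = 11.8 m/s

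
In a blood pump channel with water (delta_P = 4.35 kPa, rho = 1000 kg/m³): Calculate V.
Formula: V = \sqrt{\frac{2 \Delta P}{\rho}}
V = √(2·(4.35·1000)/1000) = 2.95 m/s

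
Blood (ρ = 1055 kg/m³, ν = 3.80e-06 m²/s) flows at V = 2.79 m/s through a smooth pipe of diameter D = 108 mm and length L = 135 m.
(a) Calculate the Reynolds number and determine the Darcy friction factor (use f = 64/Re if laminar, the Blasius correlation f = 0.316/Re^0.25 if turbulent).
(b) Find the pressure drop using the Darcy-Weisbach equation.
(a) Re = V·D/ν = 2.79·0.108/3.80e-06 = 79295 → turbulent (Re > 4000); f = 0.316/Re^0.25 = 0.316/79295^0.25 = 0.018831
(b) Darcy-Weisbach: ΔP = f·(L/D)·½ρV²/1000 = 0.018831·(135/0.108)·½·1055·2.79²/1000 = 96.65 kPa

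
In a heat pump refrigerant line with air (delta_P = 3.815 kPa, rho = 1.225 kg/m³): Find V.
Formula: V = \sqrt{\frac{2 \Delta P}{\rho}}
V = √(2·(3.815·1000)/1.225) = 78.92 m/s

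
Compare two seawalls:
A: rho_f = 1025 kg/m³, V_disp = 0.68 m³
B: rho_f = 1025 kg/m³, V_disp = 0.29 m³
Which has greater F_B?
F_B(A) = 6838 N, F_B(B) = 2916 N. Answer: A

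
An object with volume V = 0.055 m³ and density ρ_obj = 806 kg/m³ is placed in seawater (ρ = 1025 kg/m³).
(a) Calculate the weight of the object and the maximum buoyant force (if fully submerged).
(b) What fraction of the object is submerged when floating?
(a) W=rho_obj*g*V=806*9.81*0.055=434.9 N; F_B(max)=rho*g*V=1025*9.81*0.055=553.0 N
(b) Floating fraction=rho_obj/rho=806/1025=0.786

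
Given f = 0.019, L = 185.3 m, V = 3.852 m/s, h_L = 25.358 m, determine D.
Formula: h_L = f \frac{L}{D} \frac{V^2}{2g}
Substituting knowns: 25.358 = 0.019·(185.3/D)·3.852²/(2·9.81)
Solving for D: D = 0.019·185.3·3.852²/(2·9.81·25.358) = 0.105 m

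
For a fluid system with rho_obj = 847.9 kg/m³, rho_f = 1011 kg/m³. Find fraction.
Formula: f_{sub} = \frac{\rho_{obj}}{\rho_f}
fraction = 847.9/1011 = 0.8387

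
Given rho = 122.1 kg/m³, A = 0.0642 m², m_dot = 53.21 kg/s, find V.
Formula: \dot{m} = \rho A V
Substituting knowns: 53.21 = 122.1·0.0642·V
Solving for V: V = 53.21/(122.1·0.0642) = 6.788 m/s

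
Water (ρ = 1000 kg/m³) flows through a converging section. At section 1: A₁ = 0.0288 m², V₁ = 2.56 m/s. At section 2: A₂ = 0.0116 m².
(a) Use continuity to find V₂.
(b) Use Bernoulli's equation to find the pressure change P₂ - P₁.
(a) Continuity: A₁V₁=A₂V₂ -> V₂=A₁V₁/A₂=0.0288*2.56/0.0116=6.36 m/s
(b) Bernoulli: P₂-P₁=0.5*rho*(V₁^2-V₂^2)/1000=0.5*1000*(2.56^2-6.36^2)/1000=-16.95 kPa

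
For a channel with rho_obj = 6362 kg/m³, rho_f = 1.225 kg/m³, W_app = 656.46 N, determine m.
Formula: W_{app} = mg\left(1 - \frac{\rho_f}{\rho_{obj}}\right)
Substituting knowns: 656.46 = m·9.81·(1 − 1.225/6362)
Solving for m: m = 656.46/(9.81·(1 − 1.225/6362)) = 66.93 kg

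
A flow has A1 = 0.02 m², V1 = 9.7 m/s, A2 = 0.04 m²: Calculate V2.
Formula: V_2 = \frac{A_1 V_1}{A_2}
V2 = 0.02·9.7/0.04 = 4.85 m/s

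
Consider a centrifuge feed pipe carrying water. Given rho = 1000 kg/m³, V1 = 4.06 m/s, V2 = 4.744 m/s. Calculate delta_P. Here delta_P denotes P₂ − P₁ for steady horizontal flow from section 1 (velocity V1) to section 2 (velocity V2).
Formula: \Delta P = \frac{1}{2} \rho (V_1^2 - V_2^2)
delta_P = 0.5·1000·(4.06² − 4.744²)/1000 = -3.011 kPa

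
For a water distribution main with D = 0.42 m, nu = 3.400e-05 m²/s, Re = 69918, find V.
Formula: Re = \frac{V D}{\nu}
Substituting knowns: 69918 = V·0.42/3.400e-05
Solving for V: V = 69918·3.400e-05/0.42 = 5.66 m/s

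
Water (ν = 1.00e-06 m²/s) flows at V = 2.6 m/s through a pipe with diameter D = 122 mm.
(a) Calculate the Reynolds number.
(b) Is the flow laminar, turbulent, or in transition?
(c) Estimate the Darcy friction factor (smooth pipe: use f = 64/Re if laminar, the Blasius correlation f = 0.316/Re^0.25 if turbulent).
(a) Re = V·D/ν = 2.6·0.122/1.00e-06 = 317200
(b) Flow regime: turbulent (Re > 4000)
(c) Friction factor: f = 0.316/Re^0.25 = 0.316/317200^0.25 = 0.01332 (Blasius is strictly valid for Re ≲ 1e5; used here as the smooth-pipe estimate the problem specifies)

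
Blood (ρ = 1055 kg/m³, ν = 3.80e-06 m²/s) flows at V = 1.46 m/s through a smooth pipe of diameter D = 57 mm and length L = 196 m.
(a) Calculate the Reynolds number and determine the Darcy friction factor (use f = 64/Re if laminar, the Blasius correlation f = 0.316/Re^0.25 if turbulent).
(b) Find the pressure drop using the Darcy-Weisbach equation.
(a) Re = V·D/ν = 1.46·0.057/3.80e-06 = 21900 → turbulent (Re > 4000); f = 0.316/Re^0.25 = 0.316/21900^0.25 = 0.025976
(b) Darcy-Weisbach: ΔP = f·(L/D)·½ρV²/1000 = 0.025976·(196/0.057)·½·1055·1.46²/1000 = 100.4 kPa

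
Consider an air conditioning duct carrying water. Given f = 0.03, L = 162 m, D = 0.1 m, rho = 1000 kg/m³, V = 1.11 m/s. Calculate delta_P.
Formula: \Delta P = f \frac{L}{D} \frac{\rho V^2}{2}
delta_P = 0.03·(162/0.1)·0.5·1000·1.11²/1000 = 29.94 kPa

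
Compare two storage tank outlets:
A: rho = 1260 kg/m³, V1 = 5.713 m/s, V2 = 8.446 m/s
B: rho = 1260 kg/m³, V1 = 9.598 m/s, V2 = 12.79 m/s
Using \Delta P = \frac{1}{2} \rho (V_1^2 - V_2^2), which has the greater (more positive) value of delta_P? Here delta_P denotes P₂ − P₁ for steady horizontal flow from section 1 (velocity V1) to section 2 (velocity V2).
delta_P(A) = -24.38 kPa, delta_P(B) = -45.02 kPa. Answer: A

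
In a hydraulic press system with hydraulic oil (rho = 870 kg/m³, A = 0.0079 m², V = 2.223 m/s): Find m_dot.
Formula: \dot{m} = \rho A V
m_dot = 870·0.0079·2.223 = 15.28 kg/s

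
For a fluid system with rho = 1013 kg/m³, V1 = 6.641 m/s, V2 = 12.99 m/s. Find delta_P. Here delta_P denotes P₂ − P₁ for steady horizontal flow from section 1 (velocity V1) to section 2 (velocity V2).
Formula: \Delta P = \frac{1}{2} \rho (V_1^2 - V_2^2)
delta_P = 0.5·1013·(6.641² − 12.99²)/1000 = -63.13 kPa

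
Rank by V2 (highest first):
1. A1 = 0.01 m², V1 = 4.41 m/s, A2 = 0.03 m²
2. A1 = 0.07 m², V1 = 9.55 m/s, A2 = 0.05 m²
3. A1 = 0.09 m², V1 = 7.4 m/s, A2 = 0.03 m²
Case 1: V2 = 1.47 m/s
Case 2: V2 = 13.37 m/s
Case 3: V2 = 22.2 m/s
Ranking (highest first): 3, 2, 1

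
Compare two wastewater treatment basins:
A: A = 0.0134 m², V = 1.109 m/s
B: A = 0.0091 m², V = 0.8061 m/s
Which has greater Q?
Q(A) = 14.86 L/s, Q(B) = 7.336 L/s. Answer: A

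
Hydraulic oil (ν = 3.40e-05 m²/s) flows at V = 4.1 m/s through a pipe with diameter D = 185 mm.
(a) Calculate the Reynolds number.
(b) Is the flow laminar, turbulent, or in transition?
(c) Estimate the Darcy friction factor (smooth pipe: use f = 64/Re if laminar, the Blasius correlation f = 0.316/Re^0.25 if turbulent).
(a) Re = V·D/ν = 4.1·0.185/3.40e-05 = 22309
(b) Flow regime: turbulent (Re > 4000)
(c) Friction factor: f = 0.316/Re^0.25 = 0.316/22309^0.25 = 0.02586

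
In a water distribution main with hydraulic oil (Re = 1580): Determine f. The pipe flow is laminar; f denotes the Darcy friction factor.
Formula: f = \frac{64}{Re}
f = 64/1580 = 0.04051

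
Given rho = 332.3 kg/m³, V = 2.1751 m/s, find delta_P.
Formula: V = \sqrt{\frac{2 \Delta P}{\rho}}
Substituting knowns: 2.1751 = √(2·(delta_P·1000)/332.3)
Solving for delta_P: delta_P = 2.1751²·332.3/2/1000 = 0.7861 kPa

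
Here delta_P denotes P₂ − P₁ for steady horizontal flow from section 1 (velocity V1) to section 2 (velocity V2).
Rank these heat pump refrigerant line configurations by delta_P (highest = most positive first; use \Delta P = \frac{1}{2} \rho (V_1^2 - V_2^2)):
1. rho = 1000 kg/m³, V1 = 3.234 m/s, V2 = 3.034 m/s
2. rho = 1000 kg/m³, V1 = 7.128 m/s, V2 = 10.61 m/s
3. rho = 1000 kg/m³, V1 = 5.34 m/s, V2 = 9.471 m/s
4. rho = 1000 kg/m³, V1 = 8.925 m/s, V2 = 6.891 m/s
Case 1: delta_P = 0.6268 kPa
Case 2: delta_P = -30.88 kPa
Case 3: delta_P = -30.59 kPa
Case 4: delta_P = 16.08 kPa
Ranking (highest first): 4, 1, 3, 2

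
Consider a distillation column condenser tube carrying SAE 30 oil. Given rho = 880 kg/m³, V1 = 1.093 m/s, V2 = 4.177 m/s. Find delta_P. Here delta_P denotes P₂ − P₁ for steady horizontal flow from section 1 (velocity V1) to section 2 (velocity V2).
Formula: \Delta P = \frac{1}{2} \rho (V_1^2 - V_2^2)
delta_P = 0.5·880·(1.093² − 4.177²)/1000 = -7.151 kPa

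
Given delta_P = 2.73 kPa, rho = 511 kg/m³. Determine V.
Formula: V = \sqrt{\frac{2 \Delta P}{\rho}}
V = √(2·(2.73·1000)/511) = 3.269 m/s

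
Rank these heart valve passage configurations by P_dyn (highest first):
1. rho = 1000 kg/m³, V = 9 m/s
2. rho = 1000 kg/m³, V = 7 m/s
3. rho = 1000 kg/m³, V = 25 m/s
Case 1: P_dyn = 40.5 kPa
Case 2: P_dyn = 24.5 kPa
Case 3: P_dyn = 312.5 kPa
Ranking (highest first): 3, 1, 2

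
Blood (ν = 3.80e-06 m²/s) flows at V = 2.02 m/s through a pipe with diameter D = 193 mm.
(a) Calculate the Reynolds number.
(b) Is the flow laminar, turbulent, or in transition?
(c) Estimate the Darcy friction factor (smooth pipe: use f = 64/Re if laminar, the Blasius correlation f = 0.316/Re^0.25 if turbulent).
(a) Re = V·D/ν = 2.02·0.193/3.80e-06 = 102590
(b) Flow regime: turbulent (Re > 4000)
(c) Friction factor: f = 0.316/Re^0.25 = 0.316/102590^0.25 = 0.01766 (Blasius is strictly valid for Re ≲ 1e5; used here as the smooth-pipe estimate the problem specifies)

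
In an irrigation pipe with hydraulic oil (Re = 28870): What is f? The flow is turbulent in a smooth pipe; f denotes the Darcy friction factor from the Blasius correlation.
Formula: f = \frac{0.316}{Re^{0.25}}
f = 0.316/28870^0.25 = 0.02424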